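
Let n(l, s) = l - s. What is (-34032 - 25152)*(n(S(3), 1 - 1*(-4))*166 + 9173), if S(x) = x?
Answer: -523245744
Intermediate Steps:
(-34032 - 25152)*(n(S(3), 1 - 1*(-4))*166 + 9173) = (-34032 - 25152)*((3 - (1 - 1*(-4)))*166 + 9173) = -59184*((3 - (1 + 4))*166 + 9173) = -59184*((3 - 1*5)*166 + 9173) = -59184*((3 - 5)*166 + 9173) = -59184*(-2*166 + 9173) = -59184*(-332 + 9173) = -59184*8841 = -523245744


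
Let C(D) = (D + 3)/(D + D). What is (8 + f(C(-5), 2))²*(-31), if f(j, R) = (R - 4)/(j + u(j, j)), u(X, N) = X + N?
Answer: -6076/9 ≈ -675.11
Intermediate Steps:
u(X, N) = N + X
C(D) = (3 + D)/(2*D) (C(D) = (3 + D)/((2*D)) = (3 + D)*(1/(2*D)) = (3 + D)/(2*D))
f(j, R) = (-4 + R)/(3*j) (f(j, R) = (R - 4)/(j + (j + j)) = (-4 + R)/(j + 2*j) = (-4 + R)/((3*j)) = (-4 + R)*(1/(3*j)) = (-4 + R)/(3*j))
(8 + f(C(-5), 2))²*(-31) = (8 + (-4 + 2)/(3*(((½)*(3 - 5)/(-5)))))²*(-31) = (8 + (⅓)*(-2)/((½)*(-⅕)*(-2)))²*(-31) = (8 + (⅓)*(-2)/(⅕))²*(-31) = (8 + (⅓)*5*(-2))²*(-31) = (8 - 10/3)²*(-31) = (14/3)²*(-31) = (196/9)*(-31) = -6076/9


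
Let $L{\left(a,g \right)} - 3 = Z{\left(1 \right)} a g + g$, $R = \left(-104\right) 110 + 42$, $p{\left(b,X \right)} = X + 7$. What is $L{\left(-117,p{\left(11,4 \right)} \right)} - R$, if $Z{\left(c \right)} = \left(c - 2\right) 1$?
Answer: $12699$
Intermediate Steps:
$p{\left(b,X \right)} = 7 + X$
$Z{\left(c \right)} = -2 + c$ ($Z{\left(c \right)} = \left(-2 + c\right) 1 = -2 + c$)
$R = -11398$ ($R = -11440 + 42 = -11398$)
$L{\left(a,g \right)} = 3 + g - a g$ ($L{\left(a,g \right)} = 3 + \left(\left(-2 + 1\right) a g + g\right) = 3 + \left(- a g + g\right) = 3 - \left(- g + a g\right) = 3 + g - a g$)
$L{\left(-117,p{\left(11,4 \right)} \right)} - R = \left(3 + \left(7 + 4\right) - - 117 \left(7 + 4\right)\right) - -11398 = \left(3 + 11 - \left(-117\right) 11\right) + 11398 = \left(3 + 11 + 1287\right) + 11398 = 1301 + 11398 = 12699$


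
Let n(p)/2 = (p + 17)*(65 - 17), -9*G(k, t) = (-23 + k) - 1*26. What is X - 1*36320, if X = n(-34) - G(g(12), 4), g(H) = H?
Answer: -341605/9 ≈ -37956.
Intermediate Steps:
G(k, t) = 49/9 - k/9 (G(k, t) = -((-23 + k) - 1*26)/9 = -((-23 + k) - 26)/9 = -(-49 + k)/9 = 49/9 - k/9)
n(p) = 1632 + 96*p (n(p) = 2*((p + 17)*(65 - 17)) = 2*((17 + p)*48) = 2*(816 + 48*p) = 1632 + 96*p)
X = -14725/9 (X = (1632 + 96*(-34)) - (49/9 - ⅑*12) = (1632 - 3264) - (49/9 - 4/3) = -1632 - 1*37/9 = -1632 - 37/9 = -14725/9 ≈ -1636.1)
X - 1*36320 = -14725/9 - 1*36320 = -14725/9 - 36320 = -341605/9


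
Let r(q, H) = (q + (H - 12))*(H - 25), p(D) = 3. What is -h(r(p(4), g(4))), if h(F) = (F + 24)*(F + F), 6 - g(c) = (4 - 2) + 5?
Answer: -147680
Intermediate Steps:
g(c) = -1 (g(c) = 6 - ((4 - 2) + 5) = 6 - (2 + 5) = 6 - 1*7 = 6 - 7 = -1)
r(q, H) = (-25 + H)*(-12 + H + q) (r(q, H) = (q + (-12 + H))*(-25 + H) = (-12 + H + q)*(-25 + H) = (-25 + H)*(-12 + H + q))
h(F) = 2*F*(24 + F) (h(F) = (24 + F)*(2*F) = 2*F*(24 + F))
-h(r(p(4), g(4))) = -2*(300 + (-1)² - 37*(-1) - 25*3 - 1*3)*(24 + (300 + (-1)² - 37*(-1) - 25*3 - 1*3)) = -2*(300 + 1 + 37 - 75 - 3)*(24 + (300 + 1 + 37 - 75 - 3)) = -2*260*(24 + 260) = -2*260*284 = -1*147680 = -147680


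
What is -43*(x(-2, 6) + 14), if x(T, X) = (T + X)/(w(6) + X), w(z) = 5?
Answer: -6794/11 ≈ -617.64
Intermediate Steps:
x(T, X) = (T + X)/(5 + X)
-43*(x(-2, 6) + 14) = -43*((-2 + 6)/(5 + 6) + 14) = -43*(4/11 + 14) = -43*158/11 = -6794/11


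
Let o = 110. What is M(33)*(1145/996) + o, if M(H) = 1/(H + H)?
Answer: 7232105/65736 ≈ 110.02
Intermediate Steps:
M(H) = 1/(2*H)
M(33)*(1145/996) + o = ((1/2)/33)*(1145/996) + 110 = ((1/2)*(1/33))*(1145*(1/996)) + 110 = (1/66)*(1145/996) + 110 = 1145/65736 + 110 = 7232105/65736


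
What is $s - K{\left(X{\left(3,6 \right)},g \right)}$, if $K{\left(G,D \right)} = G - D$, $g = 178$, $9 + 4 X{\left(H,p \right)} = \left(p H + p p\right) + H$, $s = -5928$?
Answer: $-5762$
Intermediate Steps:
$X{\left(H,p \right)} = - \frac{9}{4} + \frac{H}{4} + \frac{p^{2}}{4} + \frac{H p}{4}$ ($X{\left(H,p \right)} = - \frac{9}{4} + \frac{\left(p H + p p\right) + H}{4} = - \frac{9}{4} + \frac{\left(H p + p^{2}\right) + H}{4} = - \frac{9}{4} + \frac{\left(p^{2} + H p\right) + H}{4} = - \frac{9}{4} + \frac{H + p^{2} + H p}{4} = - \frac{9}{4} + \left(\frac{H}{4} + \frac{p^{2}}{4} + \frac{H p}{4}\right) = - \frac{9}{4} + \frac{H}{4} + \frac{p^{2}}{4} + \frac{H p}{4}$)
$s - K{\left(X{\left(3,6 \right)},g \right)} = -5928 - \left(\left(- \frac{9}{4} + \frac{1}{4} \cdot 3 + \frac{6^{2}}{4} + \frac{1}{4} \cdot 3 \cdot 6\right) - 178\right) = -5928 - \left(\left(- \frac{9}{4} + \frac{3}{4} + \frac{1}{4} \cdot 36 + \frac{9}{2}\right) - 178\right) = -5928 - \left(\left(- \frac{9}{4} + \frac{3}{4} + 9 + \frac{9}{2}\right) - 178\right) = -5928 - \left(12 - 178\right) = -5928 - -166 = -5928 + 166 = -5762$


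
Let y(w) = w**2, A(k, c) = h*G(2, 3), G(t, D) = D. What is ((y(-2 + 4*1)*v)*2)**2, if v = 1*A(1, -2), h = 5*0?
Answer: 0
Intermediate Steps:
h = 0
A(k, c) = 0 (A(k, c) = 0*3 = 0)
v = 0 (v = 1*0 = 0)
((y(-2 + 4*1)*v)*2)**2 = (((-2 + 4*1)**2*0)*2)**2 = (((-2 + 4)**2*0)*2)**2 = ((2**2*0)*2)**2 = ((4*0)*2)**2 = (0*2)**2 = 0**2 = 0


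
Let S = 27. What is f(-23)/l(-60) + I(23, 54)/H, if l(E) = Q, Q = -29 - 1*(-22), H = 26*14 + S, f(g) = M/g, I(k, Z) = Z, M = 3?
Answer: 429/2737 ≈ 0.15674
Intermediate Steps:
f(g) = 3/g
H = 391 (H = 26*14 + 27 = 364 + 27 = 391)
Q = -7 (Q = -29 + 22 = -7)
l(E) = -7
f(-23)/l(-60) + I(23, 54)/H = (3/(-23))/(-7) + 54/391 = (3*(-1/23))*(-⅐) + 54*(1/391) = -3/23*(-⅐) + 54/391 = 3/161 + 54/391 = 429/2737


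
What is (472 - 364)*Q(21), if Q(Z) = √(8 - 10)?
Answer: 108*I*√2 ≈ 152.74*I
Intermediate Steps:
Q(Z) = I*√2 (Q(Z) = √(-2) = I*√2)
(472 - 364)*Q(21) = (472 - 364)*(I*√2) = 108*(I*√2) = 108*I*√2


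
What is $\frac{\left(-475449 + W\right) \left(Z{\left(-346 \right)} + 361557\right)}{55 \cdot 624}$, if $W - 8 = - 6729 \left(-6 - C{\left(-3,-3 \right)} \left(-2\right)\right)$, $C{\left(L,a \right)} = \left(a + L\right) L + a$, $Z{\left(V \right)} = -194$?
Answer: $- \frac{230165465131}{34320} \approx -6.7065 \cdot 10^{6}$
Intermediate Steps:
$C{\left(L,a \right)} = a + L \left(L + a\right)$ ($C{\left(L,a \right)} = \left(L + a\right) L + a = L \left(L + a\right) + a = a + L \left(L + a\right)$)
$W = -161488$ ($W = 8 - 6729 \left(-6 - \left(-3 + \left(-3\right)^{2} - -9\right) \left(-2\right)\right) = 8 - 6729 \left(-6 - \left(-3 + 9 + 9\right) \left(-2\right)\right) = 8 - 6729 \left(-6 - 15 \left(-2\right)\right) = 8 - 6729 \left(-6 - -30\right) = 8 - 6729 \left(-6 + 30\right) = 8 - 161496 = -161488$)
$\frac{\left(-475449 + W\right) \left(Z{\left(-346 \right)} + 361557\right)}{55 \cdot 624} = \frac{\left(-475449 - 161488\right) \left(-194 + 361557\right)}{55 \cdot 624} = \frac{\left(-636937\right) 361363}{34320} = \left(-230165465131\right) \frac{1}{34320} = - \frac{230165465131}{34320}$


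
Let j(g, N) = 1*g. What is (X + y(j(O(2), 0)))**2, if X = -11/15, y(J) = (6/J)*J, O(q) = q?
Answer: 6241/225 ≈ 27.738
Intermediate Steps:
j(g, N) = g
y(J) = 6
X = -11/15 (X = -11*1/15 = -11/15 ≈ -0.73333)
(X + y(j(O(2), 0)))**2 = (-11/15 + 6)**2 = (79/15)**2 = 6241/225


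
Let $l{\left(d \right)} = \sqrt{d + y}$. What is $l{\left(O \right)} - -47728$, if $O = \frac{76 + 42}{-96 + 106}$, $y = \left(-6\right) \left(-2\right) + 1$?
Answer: $47728 + \frac{2 \sqrt{155}}{5} \approx 47733.0$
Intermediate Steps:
$y = 13$ ($y = 12 + 1 = 13$)
$O = \frac{59}{5}$ ($O = \frac{118}{10} = 118 \cdot \frac{1}{10} = \frac{59}{5} \approx 11.8$)
$l{\left(d \right)} = \sqrt{13 + d}$ ($l{\left(d \right)} = \sqrt{d + 13} = \sqrt{13 + d}$)
$l{\left(O \right)} - -47728 = \sqrt{13 + \frac{59}{5}} - -47728 = \sqrt{\frac{124}{5}} + 47728 = \frac{2 \sqrt{155}}{5} + 47728 = 47728 + \frac{2 \sqrt{155}}{5}$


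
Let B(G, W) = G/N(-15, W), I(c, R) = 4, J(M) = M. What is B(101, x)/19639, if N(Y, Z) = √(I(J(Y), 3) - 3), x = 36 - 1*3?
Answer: 101/19639 ≈ 0.0051428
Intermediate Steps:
x = 33 (x = 36 - 3 = 33)
N(Y, Z) = 1 (N(Y, Z) = √(4 - 3) = √1 = 1)
B(G, W) = G (B(G, W) = G/1 = G*1 = G)
B(101, x)/19639 = 101/19639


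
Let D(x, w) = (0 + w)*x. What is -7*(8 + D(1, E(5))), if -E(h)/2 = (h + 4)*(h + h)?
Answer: 1204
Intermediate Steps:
E(h) = -4*h*(4 + h) (E(h) = -2*(h + 4)*(h + h) = -2*(4 + h)*2*h = -4*h*(4 + h))
D(x, w) = w*x
-7*(8 + D(1, E(5))) = -7*(8 - 4*5*(4 + 5)*1) = -7*(8 - 4*5*9*1) = -7*(8 - 180*1) = -7*(8 - 180) = -7*(-172) = 1204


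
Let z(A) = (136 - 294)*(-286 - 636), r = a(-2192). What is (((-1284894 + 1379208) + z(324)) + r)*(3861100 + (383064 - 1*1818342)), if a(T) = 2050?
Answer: 587145956880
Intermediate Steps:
r = 2050
z(A) = 145676 (z(A) = -158*(-922) = 145676)
(((-1284894 + 1379208) + z(324)) + r)*(3861100 + (383064 - 1*1818342)) = (((-1284894 + 1379208) + 145676) + 2050)*(3861100 + (383064 - 1*1818342)) = ((94314 + 145676) + 2050)*(3861100 + (383064 - 1818342)) = (239990 + 2050)*(3861100 - 1435278) = 242040*2425822 = 587145956880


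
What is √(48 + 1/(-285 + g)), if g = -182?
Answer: √10467805/467 ≈ 6.9280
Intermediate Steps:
√(48 + 1/(-285 + g)) = √(48 + 1/(-285 - 182)) = √(48 + 1/(-467)) = √(48 - 1/467) = √(22415/467) = √10467805/467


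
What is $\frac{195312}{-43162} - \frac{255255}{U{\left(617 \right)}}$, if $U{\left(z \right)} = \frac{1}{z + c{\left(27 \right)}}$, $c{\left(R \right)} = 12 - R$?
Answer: $- \frac{3316212306966}{21581} \approx -1.5366 \cdot 10^{8}$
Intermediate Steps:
$U{\left(z \right)} = \frac{1}{-15 + z}$ ($U{\left(z \right)} = \frac{1}{z + \left(12 - 27\right)} = \frac{1}{z - 15} = \frac{1}{-15 + z}$)
$\frac{195312}{-43162} - \frac{255255}{U{\left(617 \right)}} = \frac{195312}{-43162} - \frac{255255}{\frac{1}{-15 + 617}} = 195312 \left(- \frac{1}{43162}\right) - \frac{255255}{\frac{1}{602}} = - \frac{97656}{21581} - 255255 \frac{1}{\frac{1}{602}} = - \frac{97656}{21581} - 153663510 = - \frac{3316212306966}{21581}$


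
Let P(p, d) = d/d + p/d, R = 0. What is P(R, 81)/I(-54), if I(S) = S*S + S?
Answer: 1/2862 ≈ 0.00034941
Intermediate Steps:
P(p, d) = 1 + p/d
I(S) = S + S² (I(S) = S² + S = S + S²)
P(R, 81)/I(-54) = ((81 + 0)/81)/((-54*(1 - 54))) = ((1/81)*81)/((-54*(-53))) = 1/2862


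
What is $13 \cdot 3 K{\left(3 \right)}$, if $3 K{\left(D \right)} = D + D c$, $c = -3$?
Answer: $-78$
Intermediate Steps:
$K{\left(D \right)} = - \frac{2 D}{3}$ ($K{\left(D \right)} = \frac{D + D \left(-3\right)}{3} = \frac{D - 3 D}{3} = \frac{\left(-2\right) D}{3} = - \frac{2 D}{3}$)
$13 \cdot 3 K{\left(3 \right)} = 13 \cdot 3 \left(\left(- \frac{2}{3}\right) 3\right) = 39 \left(-2\right) = -78$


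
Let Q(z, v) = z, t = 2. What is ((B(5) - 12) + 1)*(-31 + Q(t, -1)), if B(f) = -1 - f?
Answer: 493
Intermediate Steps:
((B(5) - 12) + 1)*(-31 + Q(t, -1)) = (((-1 - 1*5) - 12) + 1)*(-31 + 2) = (((-1 - 5) - 12) + 1)*(-29) = ((-6 - 12) + 1)*(-29) = (-18 + 1)*(-29) = -17*(-29) = 493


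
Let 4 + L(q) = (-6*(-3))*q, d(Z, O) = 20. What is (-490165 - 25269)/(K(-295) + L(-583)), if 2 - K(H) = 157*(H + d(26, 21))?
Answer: -515434/32679 ≈ -15.773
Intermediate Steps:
L(q) = -4 + 18*q (L(q) = -4 + (-6*(-3))*q = -4 + 18*q)
K(H) = -3138 - 157*H (K(H) = 2 - 157*(H + 20) = 2 - 157*(20 + H) = 2 - (3140 + 157*H) = 2 + (-3140 - 157*H) = -3138 - 157*H)
(-490165 - 25269)/(K(-295) + L(-583)) = (-490165 - 25269)/((-3138 - 157*(-295)) + (-4 + 18*(-583))) = -515434/((-3138 + 46315) + (-4 - 10494)) = -515434/(43177 - 10498) = -515434/32679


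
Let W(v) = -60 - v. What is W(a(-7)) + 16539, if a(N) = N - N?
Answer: 16479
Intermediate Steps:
a(N) = 0
W(a(-7)) + 16539 = (-60 - 1*0) + 16539 = (-60 + 0) + 16539 = -60 + 16539 = 16479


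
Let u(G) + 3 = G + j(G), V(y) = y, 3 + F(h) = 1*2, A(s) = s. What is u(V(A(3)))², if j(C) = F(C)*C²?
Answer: 81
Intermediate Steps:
F(h) = -1 (F(h) = -3 + 1*2 = -3 + 2 = -1)
j(C) = -C²
u(G) = -3 + G - G² (u(G) = -3 + (G - G²) = -3 + G - G²)
u(V(A(3)))² = (-3 + 3 - 1*3²)² = (-3 + 3 - 1*9)² = (-3 + 3 - 9)² = (-9)² = 81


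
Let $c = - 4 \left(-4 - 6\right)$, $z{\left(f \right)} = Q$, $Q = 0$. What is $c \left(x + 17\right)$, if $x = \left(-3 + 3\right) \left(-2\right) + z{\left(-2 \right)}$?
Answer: $680$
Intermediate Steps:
$z{\left(f \right)} = 0$
$c = 40$ ($c = - 4 \left(-4 - 6\right) = \left(-4\right) \left(-10\right) = 40$)
$x = 0$ ($x = \left(-3 + 3\right) \left(-2\right) + 0 = 0 \left(-2\right) + 0 = 0 + 0 = 0$)
$c \left(x + 17\right) = 40 \left(0 + 17\right) = 40 \cdot 17 = 680$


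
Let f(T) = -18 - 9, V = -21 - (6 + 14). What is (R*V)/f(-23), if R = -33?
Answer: -451/9 ≈ -50.111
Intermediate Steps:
V = -41 (V = -21 - 1*20 = -21 - 20 = -41)
f(T) = -27
(R*V)/f(-23) = -33*(-41)/(-27) = 1353*(-1/27) = -451/9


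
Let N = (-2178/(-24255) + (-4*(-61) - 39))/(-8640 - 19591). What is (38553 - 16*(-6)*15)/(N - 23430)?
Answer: -92205127945/54018623699 ≈ -1.7069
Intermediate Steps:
N = -50247/6916595 (N = (-2178*(-1/24255) + (244 - 39))/(-28231) = (22/245 + 205)*(-1/28231) = (50247/245)*(-1/28231) = -50247/6916595 ≈ -0.0072647)
(38553 - 16*(-6)*15)/(N - 23430) = (38553 - 16*(-6)*15)/(-50247/6916595 - 23430) = (38553 + 96*15)/(-162055871097/6916595) = (38553 + 1440)*(-6916595/162055871097) = 39993*(-6916595/162055871097) = -92205127945/54018623699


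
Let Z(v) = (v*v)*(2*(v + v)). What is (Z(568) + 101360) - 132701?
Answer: 732970387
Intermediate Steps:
Z(v) = 4*v³ (Z(v) = v²*(2*(2*v)) = v²*(4*v) = 4*v³)
(Z(568) + 101360) - 132701 = (4*568³ + 101360) - 132701 = (4*183250432 + 101360) - 132701 = (733001728 + 101360) - 132701 = 733103088 - 132701 = 732970387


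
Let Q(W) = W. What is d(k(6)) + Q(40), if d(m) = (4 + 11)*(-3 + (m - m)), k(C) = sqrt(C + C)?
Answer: -5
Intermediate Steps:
k(C) = sqrt(2)*sqrt(C) (k(C) = sqrt(2*C) = sqrt(2)*sqrt(C))
d(m) = -45 (d(m) = 15*(-3 + 0) = 15*(-3) = -45)
d(k(6)) + Q(40) = -45 + 40 = -5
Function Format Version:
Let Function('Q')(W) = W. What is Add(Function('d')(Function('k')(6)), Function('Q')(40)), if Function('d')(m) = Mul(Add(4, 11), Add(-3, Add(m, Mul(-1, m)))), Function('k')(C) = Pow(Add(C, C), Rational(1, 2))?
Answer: -5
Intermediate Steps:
Function('k')(C) = Mul(Pow(2, Rational(1, 2)), Pow(C, Rational(1, 2))) (Function('k')(C) = Pow(Mul(2, C), Rational(1, 2)) = Mul(Pow(2, Rational(1, 2)), Pow(C, Rational(1, 2))))
Function('d')(m) = -45 (Function('d')(m) = Mul(15, Add(-3, 0)) = Mul(15, -3) = -45)
Add(Function('d')(Function('k')(6)), Function('Q')(40)) = Add(-45, 40) = -5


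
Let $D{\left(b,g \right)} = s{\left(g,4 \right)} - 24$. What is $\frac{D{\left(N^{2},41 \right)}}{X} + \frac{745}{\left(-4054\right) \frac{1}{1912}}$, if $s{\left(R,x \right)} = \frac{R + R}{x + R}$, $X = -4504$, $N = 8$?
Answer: $- \frac{72175363327}{205416180} \approx -351.36$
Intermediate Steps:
$s{\left(R,x \right)} = \frac{2 R}{R + x}$
$D{\left(b,g \right)} = -24 + \frac{2 g}{4 + g}$ ($D{\left(b,g \right)} = \frac{2 g}{g + 4} - 24 = \frac{2 g}{4 + g} - 24 = -24 + \frac{2 g}{4 + g}$)
$\frac{D{\left(N^{2},41 \right)}}{X} + \frac{745}{\left(-4054\right) \frac{1}{1912}} = \frac{2 \frac{1}{4 + 41} \left(-48 - 451\right)}{-4504} + \frac{745}{\left(-4054\right) \frac{1}{1912}} = \frac{2 \left(-48 - 451\right)}{45} \left(- \frac{1}{4504}\right) + \frac{745}{\left(-4054\right) \frac{1}{1912}} = 2 \cdot \frac{1}{45} \left(-499\right) \left(- \frac{1}{4504}\right) + \frac{745}{- \frac{2027}{956}} = \left(- \frac{998}{45}\right) \left(- \frac{1}{4504}\right) + 745 \left(- \frac{956}{2027}\right) = \frac{499}{101340} - \frac{712220}{2027} = - \frac{72175363327}{205416180}$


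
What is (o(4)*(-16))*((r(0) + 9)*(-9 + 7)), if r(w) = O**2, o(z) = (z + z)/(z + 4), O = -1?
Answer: 320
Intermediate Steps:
o(z) = 2*z/(4 + z) (o(z) = (2*z)/(4 + z) = 2*z/(4 + z))
r(w) = 1 (r(w) = (-1)**2 = 1)
(o(4)*(-16))*((r(0) + 9)*(-9 + 7)) = ((2*4/(4 + 4))*(-16))*((1 + 9)*(-9 + 7)) = ((2*4/8)*(-16))*(10*(-2)) = ((2*4*(1/8))*(-16))*(-20) = (1*(-16))*(-20) = -16*(-20) = 320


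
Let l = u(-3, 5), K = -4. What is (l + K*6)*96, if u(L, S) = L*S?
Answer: -3744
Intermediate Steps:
l = -15 (l = -3*5 = -15)
(l + K*6)*96 = (-15 - 4*6)*96 = (-15 - 24)*96 = -39*96 = -3744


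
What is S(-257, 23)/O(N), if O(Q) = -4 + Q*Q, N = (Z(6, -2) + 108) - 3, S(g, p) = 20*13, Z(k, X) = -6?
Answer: 260/9797 ≈ 0.026539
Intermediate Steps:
S(g, p) = 260
N = 99 (N = (-6 + 108) - 3 = 102 - 3 = 99)
O(Q) = -4 + Q²
S(-257, 23)/O(N) = 260/(-4 + 99²) = 260/(-4 + 9801) = 260/9797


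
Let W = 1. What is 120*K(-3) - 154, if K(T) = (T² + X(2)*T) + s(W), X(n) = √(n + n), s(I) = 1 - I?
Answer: 206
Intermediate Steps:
X(n) = √2*√n (X(n) = √(2*n) = √2*√n)
K(T) = T² + 2*T (K(T) = (T² + (√2*√2)*T) + (1 - 1*1) = (T² + 2*T) + (1 - 1) = (T² + 2*T) + 0 = T² + 2*T)
120*K(-3) - 154 = 120*(-3*(2 - 3)) - 154 = 120*(-3*(-1)) - 154 = 120*3 - 154 = 360 - 154 = 206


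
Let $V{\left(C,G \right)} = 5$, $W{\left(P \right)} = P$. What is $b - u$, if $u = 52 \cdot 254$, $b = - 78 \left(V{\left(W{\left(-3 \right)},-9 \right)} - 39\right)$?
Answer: $-10556$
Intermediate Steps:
$b = 2652$ ($b = - 78 \left(5 - 39\right) = \left(-78\right) \left(-34\right) = 2652$)
$u = 13208$
$b - u = 2652 - 13208 = -10556$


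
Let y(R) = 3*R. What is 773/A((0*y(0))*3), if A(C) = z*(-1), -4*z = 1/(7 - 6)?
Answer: 3092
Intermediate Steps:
z = -¼ (z = -1/(4*(7 - 6)) = -¼/1 = -¼*1 = -¼ ≈ -0.25000)
A(C) = ¼ (A(C) = -¼*(-1) = ¼)
773/A((0*y(0))*3) = 773/(¼) = 773*4 = 3092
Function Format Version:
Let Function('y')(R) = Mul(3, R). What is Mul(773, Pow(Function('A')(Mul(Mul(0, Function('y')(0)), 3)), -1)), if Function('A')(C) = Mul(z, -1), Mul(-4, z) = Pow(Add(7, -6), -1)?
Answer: 3092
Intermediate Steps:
z = Rational(-1, 4) (z = Mul(Rational(-1, 4), Pow(Add(7, -6), -1)) = Mul(Rational(-1, 4), Pow(1, -1)) = Mul(Rational(-1, 4), 1) = Rational(-1, 4) ≈ -0.25000)
Function('A')(C) = Rational(1, 4) (Function('A')(C) = Mul(Rational(-1, 4), -1) = Rational(1, 4))
Mul(773, Pow(Function('A')(Mul(Mul(0, Function('y')(0)), 3)), -1)) = Mul(773, Pow(Rational(1, 4), -1)) = Mul(773, 4) = 3092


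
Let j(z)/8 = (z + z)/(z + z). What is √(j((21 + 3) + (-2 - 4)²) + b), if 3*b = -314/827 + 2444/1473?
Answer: √12504431921890/1218171 ≈ 2.9028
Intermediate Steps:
j(z) = 8 (j(z) = 8*((z + z)/(z + z)) = 8*((2*z)/((2*z))) = 8*((2*z)*(1/(2*z))) = 8*1 = 8)
b = 1558666/3654513 (b = (-314/827 + 2444/1473)/3 = (⅓)*(1558666/1218171) = 1558666/3654513 ≈ 0.42650)
√(j((21 + 3) + (-2 - 4)²) + b) = √(8 + 1558666/3654513) = √(30794770/3654513) = √12504431921890/1218171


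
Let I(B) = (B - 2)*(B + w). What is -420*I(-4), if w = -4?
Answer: -20160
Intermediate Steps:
I(B) = (-4 + B)*(-2 + B) (I(B) = (B - 2)*(B - 4) = (-2 + B)*(-4 + B) = (-4 + B)*(-2 + B))
-420*I(-4) = -420*(8 + (-4)**2 - 6*(-4)) = -420*(8 + 16 + 24) = -420*48 = -20160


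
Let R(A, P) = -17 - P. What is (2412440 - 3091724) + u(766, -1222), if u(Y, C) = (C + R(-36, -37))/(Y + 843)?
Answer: -1092969158/1609 ≈ -6.7929e+5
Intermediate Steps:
u(Y, C) = (20 + C)/(843 + Y) (u(Y, C) = (C + (-17 - 1*(-37)))/(Y + 843) = (C + (-17 + 37))/(843 + Y) = (C + 20)/(843 + Y) = (20 + C)/(843 + Y))
(2412440 - 3091724) + u(766, -1222) = (2412440 - 3091724) + (20 - 1222)/(843 + 766) = -679284 - 1202/1609 = -1092969158/1609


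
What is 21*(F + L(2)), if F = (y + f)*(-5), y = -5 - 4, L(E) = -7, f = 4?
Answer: 378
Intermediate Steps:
y = -9
F = 25 (F = (-9 + 4)*(-5) = -5*(-5) = 25)
21*(F + L(2)) = 21*(25 - 7) = 21*18 = 378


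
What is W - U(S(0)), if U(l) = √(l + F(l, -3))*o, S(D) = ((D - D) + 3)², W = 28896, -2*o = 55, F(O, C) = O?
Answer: 28896 + 165*√2/2 ≈ 29013.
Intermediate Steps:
o = -55/2 (o = -½*55 = -55/2 ≈ -27.500)
S(D) = 9 (S(D) = (0 + 3)² = 3² = 9)
U(l) = -55*√2*√l/2 (U(l) = √(l + l)*(-55/2) = √(2*l)*(-55/2) = (√2*√l)*(-55/2) = -55*√2*√l/2)
W - U(S(0)) = 28896 - (-55)*√2*√9/2 = 28896 - (-55)*√2*3/2 = 28896 - (-165)*√2/2 = 28896 + 165*√2/2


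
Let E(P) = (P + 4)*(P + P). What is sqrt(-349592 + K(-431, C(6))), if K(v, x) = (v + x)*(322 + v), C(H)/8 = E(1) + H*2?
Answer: I*sqrt(321797) ≈ 567.27*I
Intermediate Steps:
E(P) = 2*P*(4 + P) (E(P) = (4 + P)*(2*P) = 2*P*(4 + P))
C(H) = 80 + 16*H (C(H) = 8*(2*1*(4 + 1) + H*2) = 8*(2*1*5 + 2*H) = 8*(10 + 2*H) = 80 + 16*H)
K(v, x) = (322 + v)*(v + x)
sqrt(-349592 + K(-431, C(6))) = sqrt(-349592 + ((-431)**2 + 322*(-431) + 322*(80 + 16*6) - 431*(80 + 16*6))) = sqrt(-349592 + (185761 - 138782 + 322*(80 + 96) - 431*(80 + 96))) = sqrt(-349592 + (185761 - 138782 + 322*176 - 431*176)) = sqrt(-349592 + (185761 - 138782 + 56672 - 75856)) = sqrt(-349592 + 27795) = sqrt(-321797) = I*sqrt(321797)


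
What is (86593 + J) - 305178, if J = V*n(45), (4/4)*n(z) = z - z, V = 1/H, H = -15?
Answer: -218585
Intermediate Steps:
V = -1/15 (V = 1/(-15) = -1/15 ≈ -0.066667)
n(z) = 0 (n(z) = z - z = 0)
J = 0 (J = -1/15*0 = 0)
(86593 + J) - 305178 = (86593 + 0) - 305178 = 86593 - 305178 = -218585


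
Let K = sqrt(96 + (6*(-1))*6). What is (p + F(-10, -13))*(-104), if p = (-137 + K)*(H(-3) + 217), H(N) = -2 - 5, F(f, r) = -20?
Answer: 2994160 - 43680*sqrt(15) ≈ 2.8250e+6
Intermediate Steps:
H(N) = -7
K = 2*sqrt(15) (K = sqrt(96 - 6*6) = sqrt(96 - 36) = sqrt(60) = 2*sqrt(15) ≈ 7.7460)
p = -28770 + 420*sqrt(15) (p = (-137 + 2*sqrt(15))*(-7 + 217) = (-137 + 2*sqrt(15))*210 = -28770 + 420*sqrt(15) ≈ -27143.)
(p + F(-10, -13))*(-104) = ((-28770 + 420*sqrt(15)) - 20)*(-104) = (-28790 + 420*sqrt(15))*(-104) = 2994160 - 43680*sqrt(15)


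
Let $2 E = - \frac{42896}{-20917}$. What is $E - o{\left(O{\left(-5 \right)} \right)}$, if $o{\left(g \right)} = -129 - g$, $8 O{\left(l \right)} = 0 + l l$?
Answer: $\frac{22280853}{167336} \approx 133.15$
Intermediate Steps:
$E = \frac{21448}{20917}$ ($E = \frac{\left(-42896\right) \frac{1}{-20917}}{2} = \frac{\left(-42896\right) \left(- \frac{1}{20917}\right)}{2} = \frac{1}{2} \cdot \frac{42896}{20917} = \frac{21448}{20917} \approx 1.0254$)
$O{\left(l \right)} = \frac{l^{2}}{8}$ ($O{\left(l \right)} = \frac{0 + l l}{8} = \frac{0 + l^{2}}{8} = \frac{l^{2}}{8}$)
$E - o{\left(O{\left(-5 \right)} \right)} = \frac{21448}{20917} - \left(-129 - \frac{\left(-5\right)^{2}}{8}\right) = \frac{21448}{20917} - \left(-129 - \frac{1}{8} \cdot 25\right) = \frac{21448}{20917} - \left(-129 - \frac{25}{8}\right) = \frac{21448}{20917} - - \frac{1057}{8} = \frac{21448}{20917} + \frac{1057}{8} = \frac{22280853}{167336}$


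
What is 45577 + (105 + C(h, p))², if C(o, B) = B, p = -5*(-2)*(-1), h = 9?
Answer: 54602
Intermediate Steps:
p = -10 (p = 10*(-1) = -10)
45577 + (105 + C(h, p))² = 45577 + (105 - 10)² = 45577 + 95² = 45577 + 9025 = 54602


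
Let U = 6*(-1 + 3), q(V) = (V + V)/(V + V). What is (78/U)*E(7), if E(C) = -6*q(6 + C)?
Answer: -39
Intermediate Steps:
q(V) = 1 (q(V) = (2*V)/((2*V)) = (2*V)*(1/(2*V)) = 1)
U = 12 (U = 6*2 = 12)
E(C) = -6 (E(C) = -6*1 = -6)
(78/U)*E(7) = (78/12)*(-6) = (78*(1/12))*(-6) = (13/2)*(-6) = -39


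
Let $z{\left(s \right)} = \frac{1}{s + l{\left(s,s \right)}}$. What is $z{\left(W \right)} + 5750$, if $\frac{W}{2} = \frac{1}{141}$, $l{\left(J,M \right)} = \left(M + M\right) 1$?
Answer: $\frac{11547}{2} \approx 5773.5$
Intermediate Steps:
$l{\left(J,M \right)} = 2 M$ ($l{\left(J,M \right)} = 2 M 1 = 2 M$)
$W = \frac{2}{141} \approx 0.014184$
$z{\left(s \right)} = \frac{1}{3 s}$ ($z{\left(s \right)} = \frac{1}{s + 2 s} = \frac{1}{3 s}$)
$z{\left(W \right)} + 5750 = \frac{1}{3 \cdot \frac{2}{141}} + 5750 = \frac{1}{3} \cdot \frac{141}{2} + 5750 = \frac{47}{2} + 5750 = \frac{11547}{2}$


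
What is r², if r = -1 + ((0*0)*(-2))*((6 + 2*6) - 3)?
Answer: 1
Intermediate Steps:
r = -1 (r = -1 + (0*(-2))*((6 + 12) - 3) = -1 + 0*(18 - 3) = -1 + 0*15 = -1 + 0 = -1)
r² = (-1)² = 1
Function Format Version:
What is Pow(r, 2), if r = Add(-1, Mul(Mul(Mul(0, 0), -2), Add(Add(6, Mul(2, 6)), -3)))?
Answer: 1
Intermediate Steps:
r = -1 (r = Add(-1, Mul(Mul(0, -2), Add(Add(6, 12), -3))) = Add(-1, Mul(0, Add(18, -3))) = Add(-1, Mul(0, 15)) = Add(-1, 0) = -1)
Pow(r, 2) = Pow(-1, 2) = 1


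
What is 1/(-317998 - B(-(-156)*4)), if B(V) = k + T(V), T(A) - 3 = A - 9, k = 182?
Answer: -1/318798 ≈ -3.1368e-6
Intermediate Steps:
T(A) = -6 + A (T(A) = 3 + (A - 9) = 3 + (-9 + A) = -6 + A)
B(V) = 176 + V (B(V) = 182 + (-6 + V) = 176 + V)
1/(-317998 - B(-(-156)*4)) = 1/(-317998 - (176 - (-156)*4)) = 1/(-317998 - (176 - 39*(-16))) = 1/(-317998 - (176 + 624)) = 1/(-317998 - 1*800) = 1/(-317998 - 800) = 1/(-318798) = -1/318798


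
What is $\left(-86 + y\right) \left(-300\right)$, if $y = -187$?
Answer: $81900$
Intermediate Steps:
$\left(-86 + y\right) \left(-300\right) = \left(-86 - 187\right) \left(-300\right) = \left(-273\right) \left(-300\right) = 81900$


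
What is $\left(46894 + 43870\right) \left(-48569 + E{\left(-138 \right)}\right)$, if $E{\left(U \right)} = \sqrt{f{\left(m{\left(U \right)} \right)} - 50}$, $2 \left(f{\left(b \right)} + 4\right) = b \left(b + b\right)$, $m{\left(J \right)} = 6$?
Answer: $-4408316716 + 272292 i \sqrt{2} \approx -4.4083 \cdot 10^{9} + 3.8508 \cdot 10^{5} i$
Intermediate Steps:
$f{\left(b \right)} = -4 + b^{2}$ ($f{\left(b \right)} = -4 + \frac{b \left(b + b\right)}{2} = -4 + \frac{b 2 b}{2} = -4 + \frac{2 b^{2}}{2} = -4 + b^{2}$)
$E{\left(U \right)} = 3 i \sqrt{2}$ ($E{\left(U \right)} = \sqrt{\left(-4 + 6^{2}\right) - 50} = \sqrt{\left(-4 + 36\right) - 50} = \sqrt{32 - 50} = \sqrt{-18} = 3 i \sqrt{2}$)
$\left(46894 + 43870\right) \left(-48569 + E{\left(-138 \right)}\right) = \left(46894 + 43870\right) \left(-48569 + 3 i \sqrt{2}\right) = 90764 \left(-48569 + 3 i \sqrt{2}\right) = -4408316716 + 272292 i \sqrt{2}$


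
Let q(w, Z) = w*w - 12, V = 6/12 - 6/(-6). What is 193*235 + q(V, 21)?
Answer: 181381/4 ≈ 45345.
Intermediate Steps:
V = 3/2 (V = 6*(1/12) - 6*(-⅙) = ½ + 1 = 3/2 ≈ 1.5000)
q(w, Z) = -12 + w² (q(w, Z) = w² - 12 = -12 + w²)
193*235 + q(V, 21) = 193*235 + (-12 + (3/2)²) = 45355 + (-12 + 9/4) = 45355 - 39/4 = 181381/4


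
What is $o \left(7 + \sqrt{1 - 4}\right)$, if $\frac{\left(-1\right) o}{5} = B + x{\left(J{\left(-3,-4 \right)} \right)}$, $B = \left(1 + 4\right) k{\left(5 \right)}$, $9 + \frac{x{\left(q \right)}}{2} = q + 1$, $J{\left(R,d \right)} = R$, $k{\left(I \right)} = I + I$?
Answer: $-980 - 140 i \sqrt{3} \approx -980.0 - 242.49 i$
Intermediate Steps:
$k{\left(I \right)} = 2 I$
$x{\left(q \right)} = -16 + 2 q$ ($x{\left(q \right)} = -18 + 2 \left(q + 1\right) = -18 + 2 \left(1 + q\right) = -18 + \left(2 + 2 q\right) = -16 + 2 q$)
$B = 50$ ($B = \left(1 + 4\right) 2 \cdot 5 = 5 \cdot 10 = 50$)
$o = -140$ ($o = - 5 \left(50 + \left(-16 + 2 \left(-3\right)\right)\right) = - 5 \left(50 - 22\right) = \left(-5\right) 28 = -140$)
$o \left(7 + \sqrt{1 - 4}\right) = - 140 \left(7 + \sqrt{1 - 4}\right) = - 140 \left(7 + \sqrt{-3}\right) = - 140 \left(7 + i \sqrt{3}\right) = -980 - 140 i \sqrt{3}$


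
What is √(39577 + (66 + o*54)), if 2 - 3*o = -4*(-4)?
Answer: √39391 ≈ 198.47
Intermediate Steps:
o = -14/3 (o = ⅔ - (-4)*(-4)/3 = ⅔ - ⅓*16 = ⅔ - 16/3 = -14/3 ≈ -4.6667)
√(39577 + (66 + o*54)) = √(39577 + (66 - 14/3*54)) = √(39577 + (66 - 252)) = √(39577 - 186) = √39391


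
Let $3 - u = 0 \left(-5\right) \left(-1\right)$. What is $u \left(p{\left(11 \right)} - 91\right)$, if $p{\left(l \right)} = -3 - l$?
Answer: $-315$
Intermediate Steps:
$u = 3$ ($u = 3 - 0 \left(-5\right) \left(-1\right) = 3 - 0 \left(-1\right) = 3 - 0 = 3 + 0 = 3$)
$u \left(p{\left(11 \right)} - 91\right) = 3 \left(\left(-3 - 11\right) - 91\right) = 3 \left(-14 - 91\right) = 3 \left(-105\right) = -315$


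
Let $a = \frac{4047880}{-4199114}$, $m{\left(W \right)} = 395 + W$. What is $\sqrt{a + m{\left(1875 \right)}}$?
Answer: $\frac{45 \sqrt{4939371607946}}{2099557} \approx 47.634$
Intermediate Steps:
$a = - \frac{2023940}{2099557}$ ($a = 4047880 \left(- \frac{1}{4199114}\right) = - \frac{2023940}{2099557} \approx -0.96398$)
$\sqrt{a + m{\left(1875 \right)}} = \sqrt{- \frac{2023940}{2099557} + \left(395 + 1875\right)} = \sqrt{- \frac{2023940}{2099557} + 2270} = \sqrt{\frac{4763970450}{2099557}} = \frac{45 \sqrt{4939371607946}}{2099557}$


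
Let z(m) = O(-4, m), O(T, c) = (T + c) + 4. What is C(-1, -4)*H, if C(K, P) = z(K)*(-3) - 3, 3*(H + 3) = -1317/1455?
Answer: 0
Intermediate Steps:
O(T, c) = 4 + T + c
z(m) = m (z(m) = 4 - 4 + m = m)
H = -4804/1455 (H = -3 + (-1317/1455)/3 = -3 + (-1317*1/1455)/3 = -3 + (⅓)*(-439/485) = -3 - 439/1455 = -4804/1455 ≈ -3.3017)
C(K, P) = -3 - 3*K (C(K, P) = K*(-3) - 3 = -3*K - 3 = -3 - 3*K)
C(-1, -4)*H = (-3 - 3*(-1))*(-4804/1455) = (-3 + 3)*(-4804/1455) = 0*(-4804/1455) = 0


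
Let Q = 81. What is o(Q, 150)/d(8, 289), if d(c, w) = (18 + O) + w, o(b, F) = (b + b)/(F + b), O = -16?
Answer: 18/7469 ≈ 0.0024100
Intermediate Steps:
o(b, F) = 2*b/(F + b) (o(b, F) = (2*b)/(F + b) = 2*b/(F + b))
d(c, w) = 2 + w (d(c, w) = (18 - 16) + w = 2 + w)
o(Q, 150)/d(8, 289) = (2*81/(150 + 81))/(2 + 289) = (2*81/231)/291 = (2*81*(1/231))*(1/291) = (54/77)*(1/291) = 18/7469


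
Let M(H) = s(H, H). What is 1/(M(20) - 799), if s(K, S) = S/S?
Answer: -1/798 ≈ -0.0012531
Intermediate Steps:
s(K, S) = 1
M(H) = 1
1/(M(20) - 799) = 1/(1 - 799) = 1/(-798) = -1/798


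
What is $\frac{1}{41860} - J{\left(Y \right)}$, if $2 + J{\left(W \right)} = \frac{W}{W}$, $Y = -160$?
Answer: $\frac{41861}{41860} \approx 1.0$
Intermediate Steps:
$J{\left(W \right)} = -1$ ($J{\left(W \right)} = -2 + \frac{W}{W} = -2 + 1 = -1$)
$\frac{1}{41860} - J{\left(Y \right)} = \frac{1}{41860} - -1 = \frac{1}{41860} + 1 = \frac{41861}{41860}$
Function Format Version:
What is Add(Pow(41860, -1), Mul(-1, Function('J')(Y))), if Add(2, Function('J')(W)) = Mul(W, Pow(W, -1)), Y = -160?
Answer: Rational(41861, 41860) ≈ 1.0000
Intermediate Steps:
Function('J')(W) = -1 (Function('J')(W) = Add(-2, Mul(W, Pow(W, -1))) = Add(-2, 1) = -1)
Add(Pow(41860, -1), Mul(-1, Function('J')(Y))) = Add(Pow(41860, -1), Mul(-1, -1)) = Add(Rational(1, 41860), 1) = Rational(41861, 41860)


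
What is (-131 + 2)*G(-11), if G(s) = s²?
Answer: -15609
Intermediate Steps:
(-131 + 2)*G(-11) = (-131 + 2)*(-11)² = -129*121 = -15609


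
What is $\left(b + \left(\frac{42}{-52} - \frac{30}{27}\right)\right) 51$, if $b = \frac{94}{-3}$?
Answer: $- \frac{132277}{78} \approx -1695.9$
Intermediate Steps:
$b = - \frac{94}{3}$ ($b = 94 \left(- \frac{1}{3}\right) = - \frac{94}{3} \approx -31.333$)
$\left(b + \left(\frac{42}{-52} - \frac{30}{27}\right)\right) 51 = \left(- \frac{94}{3} + \left(\frac{42}{-52} - \frac{30}{27}\right)\right) 51 = \left(- \frac{94}{3} + \left(42 \left(- \frac{1}{52}\right) - \frac{10}{9}\right)\right) 51 = \left(- \frac{94}{3} - \frac{449}{234}\right) 51 = \left(- \frac{7781}{234}\right) 51 = - \frac{132277}{78}$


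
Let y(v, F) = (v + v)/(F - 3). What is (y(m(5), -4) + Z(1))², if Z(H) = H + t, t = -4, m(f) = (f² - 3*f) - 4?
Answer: 1089/49 ≈ 22.224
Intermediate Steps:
m(f) = -4 + f² - 3*f
y(v, F) = 2*v/(-3 + F) (y(v, F) = (2*v)/(-3 + F) = 2*v/(-3 + F))
Z(H) = -4 + H (Z(H) = H - 4 = -4 + H)
(y(m(5), -4) + Z(1))² = (2*(-4 + 5² - 3*5)/(-3 - 4) + (-4 + 1))² = (2*(-4 + 25 - 15)/(-7) - 3)² = (2*6*(-⅐) - 3)² = (-12/7 - 3)² = (-33/7)² = 1089/49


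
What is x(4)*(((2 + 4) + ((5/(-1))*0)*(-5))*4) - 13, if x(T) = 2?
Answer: 35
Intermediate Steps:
x(4)*(((2 + 4) + ((5/(-1))*0)*(-5))*4) - 13 = 2*(((2 + 4) + ((5/(-1))*0)*(-5))*4) - 13 = 2*((6 + ((5*(-1))*0)*(-5))*4) - 13 = 2*((6 - 5*0*(-5))*4) - 13 = 2*((6 + 0*(-5))*4) - 13 = 2*((6 + 0)*4) - 13 = 2*(6*4) - 13 = 2*24 - 13 = 48 - 13 = 35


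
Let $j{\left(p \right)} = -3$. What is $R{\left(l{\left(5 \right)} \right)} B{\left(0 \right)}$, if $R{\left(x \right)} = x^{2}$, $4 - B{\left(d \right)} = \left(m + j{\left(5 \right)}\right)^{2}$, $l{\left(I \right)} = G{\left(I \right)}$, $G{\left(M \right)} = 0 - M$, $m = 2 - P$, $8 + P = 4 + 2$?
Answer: $75$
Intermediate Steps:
$P = -2$ ($P = -8 + \left(4 + 2\right) = -8 + 6 = -2$)
$m = 4$ ($m = 2 - -2 = 2 + 2 = 4$)
$G{\left(M \right)} = - M$
$l{\left(I \right)} = - I$
$B{\left(d \right)} = 3$ ($B{\left(d \right)} = 4 - \left(4 - 3\right)^{2} = 4 - 1^{2} = 4 - 1 = 3$)
$R{\left(l{\left(5 \right)} \right)} B{\left(0 \right)} = \left(\left(-1\right) 5\right)^{2} \cdot 3 = \left(-5\right)^{2} \cdot 3 = 25 \cdot 3 = 75$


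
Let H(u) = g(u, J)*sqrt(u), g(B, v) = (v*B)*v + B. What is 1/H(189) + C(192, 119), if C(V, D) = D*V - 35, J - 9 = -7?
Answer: 22813 + sqrt(21)/59535 ≈ 22813.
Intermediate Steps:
J = 2 (J = 9 - 7 = 2)
g(B, v) = B + B*v**2 (g(B, v) = (B*v)*v + B = B*v**2 + B = B + B*v**2)
C(V, D) = -35 + D*V
H(u) = 5*u**(3/2) (H(u) = (u*(1 + 2**2))*sqrt(u) = (u*(1 + 4))*sqrt(u) = (u*5)*sqrt(u) = (5*u)*sqrt(u) = 5*u**(3/2))
1/H(189) + C(192, 119) = 1/(5*189**(3/2)) + (-35 + 119*192) = 1/(5*(567*sqrt(21))) + (-35 + 22848) = 1/(2835*sqrt(21)) + 22813 = sqrt(21)/59535 + 22813 = 22813 + sqrt(21)/59535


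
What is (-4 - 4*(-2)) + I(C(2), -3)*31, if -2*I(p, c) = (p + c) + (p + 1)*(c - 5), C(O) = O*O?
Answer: 1217/2 ≈ 608.50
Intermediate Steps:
C(O) = O²
I(p, c) = -c/2 - p/2 - (1 + p)*(-5 + c)/2 (I(p, c) = -((p + c) + (p + 1)*(c - 5))/2 = -((c + p) + (1 + p)*(-5 + c))/2 = -(c + p + (1 + p)*(-5 + c))/2 = -c/2 - p/2 - (1 + p)*(-5 + c)/2)
(-4 - 4*(-2)) + I(C(2), -3)*31 = (-4 - 4*(-2)) + (5/2 - 1*(-3) + 2*2² - ½*(-3)*2²)*31 = (-4 + 8) + (5/2 + 3 + 2*4 - ½*(-3)*4)*31 = 4 + (5/2 + 3 + 8 + 6)*31 = 4 + (39/2)*31 = 4 + 1209/2 = 1217/2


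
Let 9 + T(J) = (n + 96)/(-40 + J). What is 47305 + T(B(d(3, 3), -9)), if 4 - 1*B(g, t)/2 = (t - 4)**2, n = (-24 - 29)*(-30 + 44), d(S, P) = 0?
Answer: 8750083/185 ≈ 47298.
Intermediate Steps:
n = -742 (n = -53*14 = -742)
B(g, t) = 8 - 2*(-4 + t)**2 (B(g, t) = 8 - 2*(t - 4)**2 = 8 - 2*(-4 + t)**2)
T(J) = -9 - 646/(-40 + J) (T(J) = -9 + (-742 + 96)/(-40 + J) = -9 - 646/(-40 + J))
47305 + T(B(d(3, 3), -9)) = 47305 + (-286 - 9*(8 - 2*(-4 - 9)**2))/(-40 + (8 - 2*(-4 - 9)**2)) = 47305 + (-286 - 9*(8 - 2*(-13)**2))/(-40 + (8 - 2*(-13)**2)) = 47305 + (-286 - 9*(8 - 2*169))/(-40 + (8 - 2*169)) = 47305 + (-286 - 9*(8 - 338))/(-40 + (8 - 338)) = 47305 + (-286 - 9*(-330))/(-40 - 330) = 47305 + (-286 + 2970)/(-370) = 47305 - 1/370*2684 = 47305 - 1342/185 = 8750083/185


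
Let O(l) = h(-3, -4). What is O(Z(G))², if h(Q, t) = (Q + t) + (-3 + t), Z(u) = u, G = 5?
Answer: 196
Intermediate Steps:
h(Q, t) = -3 + Q + 2*t
O(l) = -14 (O(l) = -3 - 3 + 2*(-4) = -3 - 3 - 8 = -14)
O(Z(G))² = (-14)² = 196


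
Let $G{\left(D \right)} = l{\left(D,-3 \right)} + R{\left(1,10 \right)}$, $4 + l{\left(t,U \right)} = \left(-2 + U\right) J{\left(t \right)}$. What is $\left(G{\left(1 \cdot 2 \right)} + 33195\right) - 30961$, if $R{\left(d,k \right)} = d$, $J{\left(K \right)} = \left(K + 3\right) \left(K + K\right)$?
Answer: $2131$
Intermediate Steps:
$J{\left(K \right)} = 2 K \left(3 + K\right)$ ($J{\left(K \right)} = \left(3 + K\right) 2 K = 2 K \left(3 + K\right)$)
$l{\left(t,U \right)} = -4 + 2 t \left(-2 + U\right) \left(3 + t\right)$ ($l{\left(t,U \right)} = -4 + \left(-2 + U\right) 2 t \left(3 + t\right) = -4 + 2 t \left(-2 + U\right) \left(3 + t\right)$)
$G{\left(D \right)} = -3 - 10 D \left(3 + D\right)$ ($G{\left(D \right)} = \left(-4 - 4 D \left(3 + D\right) + 2 \left(-3\right) D \left(3 + D\right)\right) + 1 = \left(-4 - 4 D \left(3 + D\right) - 6 D \left(3 + D\right)\right) + 1 = \left(-4 - 10 D \left(3 + D\right)\right) + 1 = -3 - 10 D \left(3 + D\right)$)
$\left(G{\left(1 \cdot 2 \right)} + 33195\right) - 30961 = \left(\left(-3 - 10 \cdot 1 \cdot 2 \left(3 + 1 \cdot 2\right)\right) + 33195\right) - 30961 = \left(\left(-3 - 20 \left(3 + 2\right)\right) + 33195\right) - 30961 = \left(\left(-3 - 20 \cdot 5\right) + 33195\right) - 30961 = \left(\left(-3 - 100\right) + 33195\right) - 30961 = \left(-103 + 33195\right) - 30961 = 33092 - 30961 = 2131$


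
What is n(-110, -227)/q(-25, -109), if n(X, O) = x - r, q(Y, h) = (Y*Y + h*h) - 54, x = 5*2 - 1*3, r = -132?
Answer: 139/12452 ≈ 0.011163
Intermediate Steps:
x = 7 (x = 10 - 3 = 7)
q(Y, h) = -54 + Y² + h² (q(Y, h) = (Y² + h²) - 54 = -54 + Y² + h²)
n(X, O) = 139 (n(X, O) = 7 - 1*(-132) = 7 + 132 = 139)
n(-110, -227)/q(-25, -109) = 139/(-54 + (-25)² + (-109)²) = 139/(-54 + 625 + 11881) = 139/12452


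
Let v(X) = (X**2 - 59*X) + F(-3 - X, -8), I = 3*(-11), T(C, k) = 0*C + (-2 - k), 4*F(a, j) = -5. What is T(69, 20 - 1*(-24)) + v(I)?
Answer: 11955/4 ≈ 2988.8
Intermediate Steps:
F(a, j) = -5/4 (F(a, j) = (1/4)*(-5) = -5/4)
T(C, k) = -2 - k (T(C, k) = 0 + (-2 - k) = -2 - k)
I = -33
v(X) = -5/4 + X**2 - 59*X (v(X) = (X**2 - 59*X) - 5/4 = -5/4 + X**2 - 59*X)
T(69, 20 - 1*(-24)) + v(I) = (-2 - (20 - 1*(-24))) + (-5/4 + (-33)**2 - 59*(-33)) = (-2 - (20 + 24)) + (-5/4 + 1089 + 1947) = (-2 - 1*44) + 12139/4 = (-2 - 44) + 12139/4 = -46 + 12139/4 = 11955/4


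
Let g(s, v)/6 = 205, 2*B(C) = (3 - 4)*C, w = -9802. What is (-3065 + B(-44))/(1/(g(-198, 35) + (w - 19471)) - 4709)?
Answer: 85334849/132054488 ≈ 0.64621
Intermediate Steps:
B(C) = -C/2 (B(C) = ((3 - 4)*C)/2 = (-C)/2 = -C/2)
g(s, v) = 1230 (g(s, v) = 6*205 = 1230)
(-3065 + B(-44))/(1/(g(-198, 35) + (w - 19471)) - 4709) = (-3065 - ½*(-44))/(1/(1230 + (-9802 - 19471)) - 4709) = (-3065 + 22)/(1/(1230 - 29273) - 4709) = -3043/(1/(-28043) - 4709) = -3043/(-1/28043 - 4709) = -3043/(-132054488/28043) = -3043*(-28043/132054488) = 85334849/132054488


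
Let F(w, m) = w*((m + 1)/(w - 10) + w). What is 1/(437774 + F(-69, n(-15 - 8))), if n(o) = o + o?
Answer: 79/34957160 ≈ 2.2599e-6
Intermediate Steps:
n(o) = 2*o
F(w, m) = w*(w + (1 + m)/(-10 + w)) (F(w, m) = w*((1 + m)/(-10 + w) + w) = w*(w + (1 + m)/(-10 + w)))
1/(437774 + F(-69, n(-15 - 8))) = 1/(437774 - 69*(1 + 2*(-15 - 8) + (-69)² - 10*(-69))/(-10 - 69)) = 1/(437774 - 69*(1 + 2*(-23) + 4761 + 690)/(-79)) = 1/(437774 - 69*(-1/79)*(1 - 46 + 4761 + 690)) = 1/(437774 - 69*(-1/79)*5406) = 1/(437774 + 373014/79) = 1/(34957160/79) = 79/34957160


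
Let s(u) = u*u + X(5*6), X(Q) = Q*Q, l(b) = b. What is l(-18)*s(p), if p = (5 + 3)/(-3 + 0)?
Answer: -16328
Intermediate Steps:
X(Q) = Q²
p = -8/3 (p = 8/(-3) = 8*(-⅓) = -8/3 ≈ -2.6667)
s(u) = 900 + u² (s(u) = u*u + (5*6)² = u² + 30² = u² + 900 = 900 + u²)
l(-18)*s(p) = -18*(900 + (-8/3)²) = -18*(900 + 64/9) = -18*8164/9 = -16328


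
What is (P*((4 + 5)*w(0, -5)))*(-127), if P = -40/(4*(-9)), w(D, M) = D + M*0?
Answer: 0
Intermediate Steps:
w(D, M) = D (w(D, M) = D + 0 = D)
P = 10/9 (P = -40/(-36) = -40*(-1/36) = 10/9 ≈ 1.1111)
(P*((4 + 5)*w(0, -5)))*(-127) = (10*((4 + 5)*0)/9)*(-127) = (10*(9*0)/9)*(-127) = ((10/9)*0)*(-127) = 0*(-127) = 0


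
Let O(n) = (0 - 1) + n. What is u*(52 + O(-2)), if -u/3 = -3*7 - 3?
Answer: 3528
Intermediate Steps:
O(n) = -1 + n
u = 72 (u = -3*(-3*7 - 3) = -3*(-21 - 3) = -3*(-24) = 72)
u*(52 + O(-2)) = 72*(52 + (-1 - 2)) = 72*(52 - 3) = 72*49 = 3528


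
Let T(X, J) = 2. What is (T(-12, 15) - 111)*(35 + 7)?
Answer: -4578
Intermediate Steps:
(T(-12, 15) - 111)*(35 + 7) = (2 - 111)*(35 + 7) = -109*42 = -4578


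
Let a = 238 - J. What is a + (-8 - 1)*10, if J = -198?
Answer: 346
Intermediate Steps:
a = 436 (a = 238 - 1*(-198) = 238 + 198 = 436)
a + (-8 - 1)*10 = 436 + (-8 - 1)*10 = 436 - 9*10 = 436 - 90 = 346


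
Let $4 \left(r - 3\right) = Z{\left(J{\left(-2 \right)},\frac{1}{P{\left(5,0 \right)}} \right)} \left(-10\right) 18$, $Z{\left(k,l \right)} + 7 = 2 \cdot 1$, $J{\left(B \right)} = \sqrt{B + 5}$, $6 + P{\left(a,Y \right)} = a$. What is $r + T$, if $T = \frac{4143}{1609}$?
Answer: $\frac{370995}{1609} \approx 230.57$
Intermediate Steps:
$T = \frac{4143}{1609}$ ($T = 4143 \cdot \frac{1}{1609} = \frac{4143}{1609} \approx 2.5749$)
$P{\left(a,Y \right)} = -6 + a$
$J{\left(B \right)} = \sqrt{5 + B}$
$Z{\left(k,l \right)} = -5$ ($Z{\left(k,l \right)} = -7 + 2 \cdot 1 = -7 + 2 = -5$)
$r = 228$ ($r = 3 + \frac{\left(-5\right) \left(-10\right) 18}{4} = 3 + \frac{50 \cdot 18}{4} = 3 + \frac{1}{4} \cdot 900 = 3 + 225 = 228$)
$r + T = 228 + \frac{4143}{1609} = \frac{370995}{1609}$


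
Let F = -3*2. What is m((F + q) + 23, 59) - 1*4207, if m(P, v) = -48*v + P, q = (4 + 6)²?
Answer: -6922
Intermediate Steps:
F = -6
q = 100 (q = 10² = 100)
m(P, v) = P - 48*v
m((F + q) + 23, 59) - 1*4207 = (((-6 + 100) + 23) - 48*59) - 1*4207 = ((94 + 23) - 2832) - 4207 = (117 - 2832) - 4207 = -2715 - 4207 = -6922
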